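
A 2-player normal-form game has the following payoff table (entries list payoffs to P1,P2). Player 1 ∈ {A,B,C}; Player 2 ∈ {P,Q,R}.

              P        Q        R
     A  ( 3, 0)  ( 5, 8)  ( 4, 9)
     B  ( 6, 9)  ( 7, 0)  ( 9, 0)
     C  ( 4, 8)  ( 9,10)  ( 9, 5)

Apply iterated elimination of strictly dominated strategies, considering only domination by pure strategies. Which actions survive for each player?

Survivors P1:{B,C} P2:{P,Q}

P1 drop A (B beats it: P:6>3 Q:7>5 R:9>4)
P2 drop R (P beats it: B:9>0 C:8>5)
P1→{B,C} P2→{P,Q}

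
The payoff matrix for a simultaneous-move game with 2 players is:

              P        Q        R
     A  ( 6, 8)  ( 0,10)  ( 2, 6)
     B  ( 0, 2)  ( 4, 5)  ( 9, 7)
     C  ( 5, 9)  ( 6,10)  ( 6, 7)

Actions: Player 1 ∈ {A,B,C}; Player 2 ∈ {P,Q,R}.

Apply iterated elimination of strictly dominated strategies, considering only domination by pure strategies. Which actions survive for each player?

IESDS → P1:{B,C} P2:{Q,R}

P2 drop P (Q beats it: A:10>8 B:5>2 C:10>9)
P1 drop A (B beats it: Q:4>0 R:9>2)
P1→{B,C} P2→{Q,R}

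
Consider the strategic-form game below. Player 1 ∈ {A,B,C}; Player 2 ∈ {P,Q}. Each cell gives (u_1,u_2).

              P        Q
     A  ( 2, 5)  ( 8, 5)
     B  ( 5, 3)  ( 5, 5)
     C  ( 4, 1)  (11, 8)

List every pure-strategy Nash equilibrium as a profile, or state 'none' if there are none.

(A,P): not NE [P1→B gives 5>2]
(A,Q): not NE [P1→C gives 11>8]
(B,P): not NE [P2→Q gives 5>3]
(B,Q): not NE [P1→C gives 11>5]
(C,P): not NE [P1→B gives 5>4; P2→Q gives 8>1]
(C,Q): NE

NE set: (C,Q)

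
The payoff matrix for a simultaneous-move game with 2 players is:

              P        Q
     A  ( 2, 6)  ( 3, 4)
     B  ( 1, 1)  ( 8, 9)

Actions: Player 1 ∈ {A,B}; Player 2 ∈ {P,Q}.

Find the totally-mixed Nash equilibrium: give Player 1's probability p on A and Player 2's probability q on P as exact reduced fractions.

(p,q) = (4/5, 5/6)

P1 indiff ⇒ q·2+(1-q)·3 = q·1+(1-q)·8 ⇒ q(1) = (1-q)(5) ⇒ q = 5/6
P2 indiff ⇒ p·6+(1-p)·1 = p·4+(1-p)·9 ⇒ p(2) = (1-p)(8) ⇒ p = 4/5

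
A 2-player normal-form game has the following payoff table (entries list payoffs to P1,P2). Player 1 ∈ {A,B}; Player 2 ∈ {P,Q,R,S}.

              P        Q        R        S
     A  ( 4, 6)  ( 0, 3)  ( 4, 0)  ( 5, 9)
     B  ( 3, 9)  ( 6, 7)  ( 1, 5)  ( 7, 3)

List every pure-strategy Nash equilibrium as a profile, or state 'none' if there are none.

Equilibria: none

(A,P): not NE [P2→S gives 9>6]
(A,Q): not NE [P1→B gives 6>0; P2→S gives 9>3]
(A,R): not NE [P2→S gives 9>0]
(A,S): not NE [P1→B gives 7>5]
(B,P): not NE [P1→A gives 4>3]
(B,Q): not NE [P2→P gives 9>7]
(B,R): not NE [P1→A gives 4>1; P2→P gives 9>5]
(B,S): not NE [P2→P gives 9>3]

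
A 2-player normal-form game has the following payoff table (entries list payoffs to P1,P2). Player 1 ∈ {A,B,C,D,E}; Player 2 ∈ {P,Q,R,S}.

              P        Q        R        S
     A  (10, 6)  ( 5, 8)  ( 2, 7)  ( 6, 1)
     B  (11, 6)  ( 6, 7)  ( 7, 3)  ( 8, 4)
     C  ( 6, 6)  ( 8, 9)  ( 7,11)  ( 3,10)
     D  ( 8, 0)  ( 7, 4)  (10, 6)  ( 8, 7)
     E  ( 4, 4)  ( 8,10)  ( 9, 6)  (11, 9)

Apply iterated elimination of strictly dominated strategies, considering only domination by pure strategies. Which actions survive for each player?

P1 drop A (B beats it: P:11>10 Q:6>5 R:7>2 S:8>6)
P2 drop P (Q beats it: B:7>6 C:9>6 D:4>0 E:10>4)
P1 drop B (E beats it: Q:8>6 R:9>7 S:11>8)
P1→{C,D,E} P2→{Q,R,S}

IESDS → P1:{C,D,E} P2:{Q,R,S}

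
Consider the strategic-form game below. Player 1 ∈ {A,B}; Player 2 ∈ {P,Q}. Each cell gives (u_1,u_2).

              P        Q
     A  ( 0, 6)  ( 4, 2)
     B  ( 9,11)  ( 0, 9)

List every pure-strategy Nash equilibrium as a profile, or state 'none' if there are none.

(A,P): not NE [P1→B gives 9>0]
(A,Q): not NE [P2→P gives 6>2]
(B,P): NE
(B,Q): not NE [P1→A gives 4>0; P2→P gives 11>9]

NE set: (B,P)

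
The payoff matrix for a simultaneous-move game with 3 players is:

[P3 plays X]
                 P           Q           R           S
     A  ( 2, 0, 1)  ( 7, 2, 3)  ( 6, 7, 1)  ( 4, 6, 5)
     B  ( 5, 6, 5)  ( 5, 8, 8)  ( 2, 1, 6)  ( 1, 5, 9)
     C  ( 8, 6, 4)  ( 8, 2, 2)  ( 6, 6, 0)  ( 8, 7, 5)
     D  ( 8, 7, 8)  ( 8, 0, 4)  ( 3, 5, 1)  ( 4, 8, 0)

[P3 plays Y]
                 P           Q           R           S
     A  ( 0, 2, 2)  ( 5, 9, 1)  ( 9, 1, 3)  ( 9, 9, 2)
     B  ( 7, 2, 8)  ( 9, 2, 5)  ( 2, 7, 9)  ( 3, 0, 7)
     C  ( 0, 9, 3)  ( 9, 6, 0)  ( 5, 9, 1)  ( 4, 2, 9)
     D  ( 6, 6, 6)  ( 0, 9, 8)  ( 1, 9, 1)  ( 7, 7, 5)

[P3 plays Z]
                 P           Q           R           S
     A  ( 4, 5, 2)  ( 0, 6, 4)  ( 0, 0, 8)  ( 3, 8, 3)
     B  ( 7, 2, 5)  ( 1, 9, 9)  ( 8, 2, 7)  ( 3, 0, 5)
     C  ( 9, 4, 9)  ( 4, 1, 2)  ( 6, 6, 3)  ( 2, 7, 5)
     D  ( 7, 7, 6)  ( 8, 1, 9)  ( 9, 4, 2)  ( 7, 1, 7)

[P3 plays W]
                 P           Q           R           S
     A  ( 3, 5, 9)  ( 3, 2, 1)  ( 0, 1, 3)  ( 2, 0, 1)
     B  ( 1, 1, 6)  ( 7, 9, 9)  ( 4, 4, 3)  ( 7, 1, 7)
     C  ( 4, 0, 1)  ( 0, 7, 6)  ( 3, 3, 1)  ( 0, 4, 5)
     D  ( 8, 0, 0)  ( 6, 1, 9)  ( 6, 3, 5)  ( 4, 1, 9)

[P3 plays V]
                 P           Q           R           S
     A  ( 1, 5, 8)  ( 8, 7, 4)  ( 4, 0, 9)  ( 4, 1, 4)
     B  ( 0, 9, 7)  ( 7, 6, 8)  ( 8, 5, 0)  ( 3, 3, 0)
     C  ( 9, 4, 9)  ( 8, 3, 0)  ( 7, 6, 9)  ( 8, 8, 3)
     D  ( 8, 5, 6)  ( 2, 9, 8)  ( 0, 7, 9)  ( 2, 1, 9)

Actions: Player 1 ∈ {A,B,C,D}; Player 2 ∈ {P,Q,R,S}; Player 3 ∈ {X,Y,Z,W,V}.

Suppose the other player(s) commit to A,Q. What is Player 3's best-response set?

P3 best: {Z,V}

u_3(X vs A,Q) = 3
u_3(Y vs A,Q) = 1
u_3(Z vs A,Q) = 4
u_3(W vs A,Q) = 1
u_3(V vs A,Q) = 4
max payoff 4 at {Z,V}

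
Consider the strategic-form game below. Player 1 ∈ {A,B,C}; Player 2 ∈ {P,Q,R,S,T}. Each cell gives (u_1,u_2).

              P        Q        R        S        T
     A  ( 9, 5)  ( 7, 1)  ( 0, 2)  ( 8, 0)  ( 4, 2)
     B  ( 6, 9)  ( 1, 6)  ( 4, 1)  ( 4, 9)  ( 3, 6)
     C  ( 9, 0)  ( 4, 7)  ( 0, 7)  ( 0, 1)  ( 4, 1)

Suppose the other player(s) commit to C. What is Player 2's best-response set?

P2 best: {Q,R}

u_2(P vs C) = 0
u_2(Q vs C) = 7
u_2(R vs C) = 7
u_2(S vs C) = 1
u_2(T vs C) = 1
max payoff 7 at {Q,R}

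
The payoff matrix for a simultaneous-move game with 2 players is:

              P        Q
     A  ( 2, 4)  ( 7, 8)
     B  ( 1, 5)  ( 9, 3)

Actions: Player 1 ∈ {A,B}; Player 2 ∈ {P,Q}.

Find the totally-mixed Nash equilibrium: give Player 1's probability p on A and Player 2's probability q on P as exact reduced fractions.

p=1/3, q=2/3

P1 indiff ⇒ q·2+(1-q)·7 = q·1+(1-q)·9 ⇒ q(1) = (1-q)(2) ⇒ q = 2/3
P2 indiff ⇒ p·4+(1-p)·5 = p·8+(1-p)·3 ⇒ p(-4) = (1-p)(-2) ⇒ p = 1/3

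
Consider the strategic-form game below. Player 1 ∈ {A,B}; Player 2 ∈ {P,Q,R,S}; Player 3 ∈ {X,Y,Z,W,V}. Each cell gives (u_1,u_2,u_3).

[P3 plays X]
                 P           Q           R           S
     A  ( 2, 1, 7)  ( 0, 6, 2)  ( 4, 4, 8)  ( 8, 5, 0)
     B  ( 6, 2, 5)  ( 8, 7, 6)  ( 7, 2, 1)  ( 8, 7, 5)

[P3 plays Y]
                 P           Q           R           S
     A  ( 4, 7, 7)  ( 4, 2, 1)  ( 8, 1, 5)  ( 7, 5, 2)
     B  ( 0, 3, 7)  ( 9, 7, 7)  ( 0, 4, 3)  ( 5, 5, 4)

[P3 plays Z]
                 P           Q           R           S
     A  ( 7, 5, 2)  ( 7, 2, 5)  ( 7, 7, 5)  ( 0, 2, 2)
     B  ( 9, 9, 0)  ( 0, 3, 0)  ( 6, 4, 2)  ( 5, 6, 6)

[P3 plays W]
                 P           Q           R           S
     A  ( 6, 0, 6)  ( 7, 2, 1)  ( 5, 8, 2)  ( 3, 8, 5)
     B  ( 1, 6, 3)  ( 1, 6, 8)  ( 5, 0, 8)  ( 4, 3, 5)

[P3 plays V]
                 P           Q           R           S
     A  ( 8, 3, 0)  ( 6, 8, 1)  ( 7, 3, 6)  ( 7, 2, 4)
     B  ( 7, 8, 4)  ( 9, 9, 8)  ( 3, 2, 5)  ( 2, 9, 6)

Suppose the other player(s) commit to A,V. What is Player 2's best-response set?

P2 best: {Q}

u_2(P vs A,V) = 3
u_2(Q vs A,V) = 8
u_2(R vs A,V) = 3
u_2(S vs A,V) = 2
max payoff 8 at {Q}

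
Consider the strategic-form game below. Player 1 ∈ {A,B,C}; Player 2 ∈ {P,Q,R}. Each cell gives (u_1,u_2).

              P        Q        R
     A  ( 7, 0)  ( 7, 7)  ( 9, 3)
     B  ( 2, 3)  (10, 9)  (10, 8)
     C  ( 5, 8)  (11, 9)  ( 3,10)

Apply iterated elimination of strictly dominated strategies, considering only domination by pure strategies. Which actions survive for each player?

IESDS → P1:{B,C} P2:{Q,R}

P2 drop P (Q beats it: A:7>0 B:9>3 C:9>8)
P1 drop A (B beats it: Q:10>7 R:10>9)
P1→{B,C} P2→{Q,R}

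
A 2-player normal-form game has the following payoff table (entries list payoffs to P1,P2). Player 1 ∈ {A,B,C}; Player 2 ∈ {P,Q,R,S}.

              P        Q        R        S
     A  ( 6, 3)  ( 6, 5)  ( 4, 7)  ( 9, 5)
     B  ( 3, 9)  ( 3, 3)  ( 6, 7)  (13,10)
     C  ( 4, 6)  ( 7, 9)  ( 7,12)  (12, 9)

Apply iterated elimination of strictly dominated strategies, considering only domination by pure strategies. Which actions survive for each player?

Remaining: P1:{B,C} P2:{R,S}

P2 drop P (S beats it: A:5>3 B:10>9 C:9>6)
P1 drop A (C beats it: Q:7>6 R:7>4 S:12>9)
P2 drop Q (R beats it: B:7>3 C:12>9)
P1→{B,C} P2→{R,S}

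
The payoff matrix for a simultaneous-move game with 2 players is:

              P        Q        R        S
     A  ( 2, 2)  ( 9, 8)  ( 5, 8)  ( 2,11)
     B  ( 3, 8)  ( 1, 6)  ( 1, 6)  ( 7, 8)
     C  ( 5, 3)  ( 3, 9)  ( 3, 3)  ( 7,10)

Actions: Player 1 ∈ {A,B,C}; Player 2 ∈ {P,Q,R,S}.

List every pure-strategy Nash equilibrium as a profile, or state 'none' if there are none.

(A,P): not NE [P1→C gives 5>2; P2→S gives 11>2]
(A,Q): not NE [P2→S gives 11>8]
(A,R): not NE [P2→S gives 11>8]
(A,S): not NE [P1→C gives 7>2]
(B,P): not NE [P1→C gives 5>3]
(B,Q): not NE [P1→A gives 9>1; P2→S gives 8>6]
(B,R): not NE [P1→A gives 5>1; P2→S gives 8>6]
(B,S): NE
(C,P): not NE [P2→S gives 10>3]
(C,Q): not NE [P1→A gives 9>3; P2→S gives 10>9]
(C,R): not NE [P1→A gives 5>3; P2→S gives 10>3]
(C,S): NE

NE set: (B,S), (C,S)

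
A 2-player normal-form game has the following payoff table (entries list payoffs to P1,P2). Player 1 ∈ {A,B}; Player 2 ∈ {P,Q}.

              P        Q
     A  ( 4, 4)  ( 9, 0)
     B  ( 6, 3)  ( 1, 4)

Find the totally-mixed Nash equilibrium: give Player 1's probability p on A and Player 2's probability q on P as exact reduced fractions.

P1 indiff ⇒ q·4+(1-q)·9 = q·6+(1-q)·1 ⇒ q(-2) = (1-q)(-8) ⇒ q = 4/5
P2 indiff ⇒ p·4+(1-p)·3 = p·0+(1-p)·4 ⇒ p(4) = (1-p)(1) ⇒ p = 1/5

(p,q) = (1/5, 4/5)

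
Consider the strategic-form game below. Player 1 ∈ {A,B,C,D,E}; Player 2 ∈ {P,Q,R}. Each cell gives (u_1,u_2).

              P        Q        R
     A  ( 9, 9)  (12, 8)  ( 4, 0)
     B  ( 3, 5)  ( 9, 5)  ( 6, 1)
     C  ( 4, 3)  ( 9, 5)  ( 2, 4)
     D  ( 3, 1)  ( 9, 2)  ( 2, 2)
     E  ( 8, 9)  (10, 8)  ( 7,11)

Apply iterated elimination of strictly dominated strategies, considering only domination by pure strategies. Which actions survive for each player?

P1 drop B (E beats it: P:8>3 Q:10>9 R:7>6)
P1 drop C (A beats it: P:9>4 Q:12>9 R:4>2)
P1 drop D (A beats it: P:9>3 Q:12>9 R:4>2)
P2 drop Q (P beats it: A:9>8 E:9>8)
P1→{A,E} P2→{P,R}

Survivors P1:{A,E} P2:{P,R}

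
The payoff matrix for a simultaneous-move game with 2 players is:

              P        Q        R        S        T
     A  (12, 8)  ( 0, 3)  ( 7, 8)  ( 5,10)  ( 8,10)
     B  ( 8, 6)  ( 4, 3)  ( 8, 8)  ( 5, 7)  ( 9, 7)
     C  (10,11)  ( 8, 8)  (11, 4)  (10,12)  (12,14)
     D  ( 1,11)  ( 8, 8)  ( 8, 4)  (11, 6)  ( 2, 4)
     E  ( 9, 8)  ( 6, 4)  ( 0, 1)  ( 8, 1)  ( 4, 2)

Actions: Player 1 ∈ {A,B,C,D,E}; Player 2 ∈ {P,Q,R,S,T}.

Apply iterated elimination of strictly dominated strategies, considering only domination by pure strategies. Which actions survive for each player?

P1 drop B (C beats it: P:10>8 Q:8>4 R:11>8 S:10>5 T:12>9)
P1 drop E (C beats it: P:10>9 Q:8>6 R:11>0 S:10>8 T:12>4)
P2 drop Q (P beats it: A:8>3 C:11>8 D:11>8)
P2 drop R (S beats it: A:10>8 C:12>4 D:6>4)
P1→{A,C,D} P2→{P,S,T}

Remaining: P1:{A,C,D} P2:{P,S,T}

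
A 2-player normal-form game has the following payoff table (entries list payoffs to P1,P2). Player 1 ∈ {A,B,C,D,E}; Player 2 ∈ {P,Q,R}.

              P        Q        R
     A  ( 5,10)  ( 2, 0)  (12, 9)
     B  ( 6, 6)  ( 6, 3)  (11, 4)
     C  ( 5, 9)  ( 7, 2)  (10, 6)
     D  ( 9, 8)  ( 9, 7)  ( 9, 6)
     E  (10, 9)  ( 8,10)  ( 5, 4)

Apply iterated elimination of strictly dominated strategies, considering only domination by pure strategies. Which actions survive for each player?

Survivors P1:{D,E} P2:{P,Q}

P2 drop R (P beats it: A:10>9 B:6>4 C:9>6 D:8>6 E:9>4)
P1 drop A (B beats it: P:6>5 Q:6>2)
P1 drop B (D beats it: P:9>6 Q:9>6)
P1 drop C (D beats it: P:9>5 Q:9>7)
P1→{D,E} P2→{P,Q}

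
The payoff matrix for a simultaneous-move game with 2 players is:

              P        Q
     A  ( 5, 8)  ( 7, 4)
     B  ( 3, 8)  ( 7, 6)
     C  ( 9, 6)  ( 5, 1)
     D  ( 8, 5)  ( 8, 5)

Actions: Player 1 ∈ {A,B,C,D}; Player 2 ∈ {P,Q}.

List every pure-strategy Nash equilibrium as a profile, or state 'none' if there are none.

(A,P): not NE [P1→C gives 9>5]
(A,Q): not NE [P1→D gives 8>7; P2→P gives 8>4]
(B,P): not NE [P1→C gives 9>3]
(B,Q): not NE [P1→D gives 8>7; P2→P gives 8>6]
(C,P): NE
(C,Q): not NE [P1→D gives 8>5; P2→P gives 6>1]
(D,P): not NE [P1→C gives 9>8]
(D,Q): NE

Nash profiles: (C,P), (D,Q)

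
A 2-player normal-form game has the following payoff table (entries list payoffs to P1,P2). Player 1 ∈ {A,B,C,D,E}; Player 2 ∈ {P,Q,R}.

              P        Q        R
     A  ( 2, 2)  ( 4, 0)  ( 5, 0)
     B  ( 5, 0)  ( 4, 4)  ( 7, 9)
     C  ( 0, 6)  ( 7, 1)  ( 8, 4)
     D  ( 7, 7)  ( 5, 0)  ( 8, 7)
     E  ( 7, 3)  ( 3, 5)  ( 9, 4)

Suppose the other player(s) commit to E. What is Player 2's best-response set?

u_2(P vs E) = 3
u_2(Q vs E) = 5
u_2(R vs E) = 4
max payoff 5 at {Q}

argmax u_2 = {Q}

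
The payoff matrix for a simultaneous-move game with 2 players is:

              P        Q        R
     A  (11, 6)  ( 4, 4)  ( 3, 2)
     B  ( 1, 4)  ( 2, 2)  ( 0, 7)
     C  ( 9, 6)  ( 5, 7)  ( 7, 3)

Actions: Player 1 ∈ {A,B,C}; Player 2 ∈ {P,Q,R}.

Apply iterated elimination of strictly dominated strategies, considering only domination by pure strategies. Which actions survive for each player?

P1 drop B (A beats it: P:11>1 Q:4>2 R:3>0)
P2 drop R (P beats it: A:6>2 C:6>3)
P1→{A,C} P2→{P,Q}

IESDS → P1:{A,C} P2:{P,Q}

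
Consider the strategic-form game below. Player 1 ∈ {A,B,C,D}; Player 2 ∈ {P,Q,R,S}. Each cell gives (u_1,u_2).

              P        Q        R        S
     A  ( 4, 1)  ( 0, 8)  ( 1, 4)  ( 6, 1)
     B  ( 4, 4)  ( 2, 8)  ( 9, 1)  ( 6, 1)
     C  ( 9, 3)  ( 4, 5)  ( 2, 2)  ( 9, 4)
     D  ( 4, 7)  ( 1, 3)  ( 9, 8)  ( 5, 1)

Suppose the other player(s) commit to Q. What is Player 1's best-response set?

argmax u_1 = {C}

u_1(A vs Q) = 0
u_1(B vs Q) = 2
u_1(C vs Q) = 4
u_1(D vs Q) = 1
max payoff 4 at {C}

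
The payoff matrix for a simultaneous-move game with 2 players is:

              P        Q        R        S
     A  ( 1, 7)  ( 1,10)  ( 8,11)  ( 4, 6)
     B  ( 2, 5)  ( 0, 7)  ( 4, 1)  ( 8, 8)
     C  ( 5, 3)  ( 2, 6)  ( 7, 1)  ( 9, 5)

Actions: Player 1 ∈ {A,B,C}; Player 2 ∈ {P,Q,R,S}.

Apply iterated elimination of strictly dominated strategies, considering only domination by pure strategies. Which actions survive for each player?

Remaining: P1:{A,C} P2:{Q,R}

P1 drop B (C beats it: P:5>2 Q:2>0 R:7>4 S:9>8)
P2 drop P (Q beats it: A:10>7 C:6>3)
P2 drop S (Q beats it: A:10>6 C:6>5)
P1→{A,C} P2→{Q,R}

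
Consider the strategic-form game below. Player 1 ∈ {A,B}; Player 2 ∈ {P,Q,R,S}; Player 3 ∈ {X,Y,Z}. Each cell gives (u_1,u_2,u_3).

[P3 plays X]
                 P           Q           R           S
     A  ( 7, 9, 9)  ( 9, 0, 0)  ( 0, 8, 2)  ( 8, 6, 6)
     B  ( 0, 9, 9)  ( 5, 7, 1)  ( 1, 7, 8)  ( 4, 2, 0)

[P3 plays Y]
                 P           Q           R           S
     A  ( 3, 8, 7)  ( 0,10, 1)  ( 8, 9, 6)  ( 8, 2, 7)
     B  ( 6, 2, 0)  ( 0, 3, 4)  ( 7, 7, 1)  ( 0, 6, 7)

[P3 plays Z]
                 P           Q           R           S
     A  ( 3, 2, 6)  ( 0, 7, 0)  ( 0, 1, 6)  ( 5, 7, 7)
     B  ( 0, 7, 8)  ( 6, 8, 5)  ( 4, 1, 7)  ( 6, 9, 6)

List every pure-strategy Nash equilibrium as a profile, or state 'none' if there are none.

(A,P,X): NE
(A,P,Y): not NE [P1→B gives 6>3; P2→Q gives 10>8; P3→X gives 9>7]
(A,P,Z): not NE [P2→S gives 7>2; P3→X gives 9>6]
(A,Q,X): not NE [P2→P gives 9>0; P3→Y gives 1>0]
(A,Q,Y): NE
(A,Q,Z): not NE [P1→B gives 6>0; P3→Y gives 1>0]
(A,R,X): not NE [P1→B gives 1>0; P2→P gives 9>8; P3→Z gives 6>2]
(A,R,Y): not NE [P2→Q gives 10>9]
(A,R,Z): not NE [P1→B gives 4>0; P2→S gives 7>1]
(A,S,X): not NE [P2→P gives 9>6; P3→Z gives 7>6]
(A,S,Y): not NE [P2→Q gives 10>2]
(A,S,Z): not NE [P1→B gives 6>5]
(B,P,X): not NE [P1→A gives 7>0]
(B,P,Y): not NE [P2→R gives 7>2; P3→X gives 9>0]
(B,P,Z): not NE [P1→A gives 3>0; P2→S gives 9>7; P3→X gives 9>8]
(B,Q,X): not NE [P1→A gives 9>5; P2→P gives 9>7; P3→Z gives 5>1]
(B,Q,Y): not NE [P2→R gives 7>3; P3→Z gives 5>4]
(B,Q,Z): not NE [P2→S gives 9>8]
(B,R,X): not NE [P2→P gives 9>7]
(B,R,Y): not NE [P1→A gives 8>7; P3→X gives 8>1]
(B,R,Z): not NE [P2→S gives 9>1; P3→X gives 8>7]
(B,S,X): not NE [P1→A gives 8>4; P2→P gives 9>2; P3→Y gives 7>0]
(B,S,Y): not NE [P1→A gives 8>0; P2→R gives 7>6]
(B,S,Z): not NE [P3→Y gives 7>6]

Nash profiles: (A,P,X), (A,Q,Y)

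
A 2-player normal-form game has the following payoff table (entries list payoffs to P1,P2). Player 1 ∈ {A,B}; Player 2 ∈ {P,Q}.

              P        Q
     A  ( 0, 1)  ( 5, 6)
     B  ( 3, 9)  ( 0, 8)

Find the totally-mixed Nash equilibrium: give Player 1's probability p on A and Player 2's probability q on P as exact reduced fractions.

P1 indiff ⇒ q·0+(1-q)·5 = q·3+(1-q)·0 ⇒ q(-3) = (1-q)(-5) ⇒ q = 5/8
P2 indiff ⇒ p·1+(1-p)·9 = p·6+(1-p)·8 ⇒ p(-5) = (1-p)(-1) ⇒ p = 1/6

p=1/6, q=5/8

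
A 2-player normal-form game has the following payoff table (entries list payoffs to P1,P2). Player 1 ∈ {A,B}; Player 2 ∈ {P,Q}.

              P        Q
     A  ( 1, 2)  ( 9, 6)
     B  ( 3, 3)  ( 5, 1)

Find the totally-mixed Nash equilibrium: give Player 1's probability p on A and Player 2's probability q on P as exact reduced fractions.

P1 indiff ⇒ q·1+(1-q)·9 = q·3+(1-q)·5 ⇒ q(-2) = (1-q)(-4) ⇒ q = 2/3
P2 indiff ⇒ p·2+(1-p)·3 = p·6+(1-p)·1 ⇒ p(-4) = (1-p)(-2) ⇒ p = 1/3

p=1/3, q=2/3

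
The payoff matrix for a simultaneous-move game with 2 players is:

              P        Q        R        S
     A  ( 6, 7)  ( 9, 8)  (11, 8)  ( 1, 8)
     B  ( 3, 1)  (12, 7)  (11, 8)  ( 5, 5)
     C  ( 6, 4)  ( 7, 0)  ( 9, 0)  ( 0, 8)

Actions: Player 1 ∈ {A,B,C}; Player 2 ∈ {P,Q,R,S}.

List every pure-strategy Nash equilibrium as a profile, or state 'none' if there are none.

(A,P): not NE [P2→S gives 8>7]
(A,Q): not NE [P1→B gives 12>9]
(A,R): NE
(A,S): not NE [P1→B gives 5>1]
(B,P): not NE [P1→C gives 6>3; P2→R gives 8>1]
(B,Q): not NE [P2→R gives 8>7]
(B,R): NE
(B,S): not NE [P2→R gives 8>5]
(C,P): not NE [P2→S gives 8>4]
(C,Q): not NE [P1→B gives 12>7; P2→S gives 8>0]
(C,R): not NE [P1→B gives 11>9; P2→S gives 8>0]
(C,S): not NE [P1→B gives 5>0]

PSNE = {(A,R), (B,R)}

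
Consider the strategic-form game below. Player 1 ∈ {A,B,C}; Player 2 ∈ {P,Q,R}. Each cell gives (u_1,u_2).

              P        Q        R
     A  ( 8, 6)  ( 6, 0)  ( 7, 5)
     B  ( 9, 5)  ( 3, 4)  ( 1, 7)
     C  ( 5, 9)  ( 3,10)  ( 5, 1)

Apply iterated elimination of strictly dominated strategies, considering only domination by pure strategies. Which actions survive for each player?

Survivors P1:{A,B} P2:{P,R}

P1 drop C (A beats it: P:8>5 Q:6>3 R:7>5)
P2 drop Q (P beats it: A:6>0 B:5>4)
P1→{A,B} P2→{P,R}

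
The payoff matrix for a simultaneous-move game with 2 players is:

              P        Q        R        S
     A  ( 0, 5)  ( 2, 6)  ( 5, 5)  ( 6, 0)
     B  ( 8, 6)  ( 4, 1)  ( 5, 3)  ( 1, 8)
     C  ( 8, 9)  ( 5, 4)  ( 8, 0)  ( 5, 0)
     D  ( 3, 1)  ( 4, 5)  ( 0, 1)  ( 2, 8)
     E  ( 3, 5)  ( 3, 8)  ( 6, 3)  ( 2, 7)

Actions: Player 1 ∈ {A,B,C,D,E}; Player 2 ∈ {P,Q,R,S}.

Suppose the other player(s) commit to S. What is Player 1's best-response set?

BR_1 = {A}

u_1(A vs S) = 6
u_1(B vs S) = 1
u_1(C vs S) = 5
u_1(D vs S) = 2
u_1(E vs S) = 2
max payoff 6 at {A}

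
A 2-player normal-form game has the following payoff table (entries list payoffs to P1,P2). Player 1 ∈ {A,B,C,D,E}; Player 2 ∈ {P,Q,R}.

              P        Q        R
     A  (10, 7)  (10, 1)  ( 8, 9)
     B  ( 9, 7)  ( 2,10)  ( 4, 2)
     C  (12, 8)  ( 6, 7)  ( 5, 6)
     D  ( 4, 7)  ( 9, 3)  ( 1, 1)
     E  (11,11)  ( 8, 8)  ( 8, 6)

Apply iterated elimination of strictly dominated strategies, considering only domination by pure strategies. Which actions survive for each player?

P1 drop B (A beats it: P:10>9 Q:10>2 R:8>4)
P1 drop D (A beats it: P:10>4 Q:10>9 R:8>1)
P2 drop Q (P beats it: A:7>1 C:8>7 E:11>8)
P1→{A,C,E} P2→{P,R}

Survivors P1:{A,C,E} P2:{P,R}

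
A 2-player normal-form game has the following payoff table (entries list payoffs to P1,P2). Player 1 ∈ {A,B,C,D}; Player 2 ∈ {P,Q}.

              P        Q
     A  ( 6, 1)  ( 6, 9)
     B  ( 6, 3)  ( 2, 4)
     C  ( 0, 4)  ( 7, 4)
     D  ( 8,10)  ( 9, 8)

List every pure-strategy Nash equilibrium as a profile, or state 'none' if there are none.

NE set: (D,P)

(A,P): not NE [P1→D gives 8>6; P2→Q gives 9>1]
(A,Q): not NE [P1→D gives 9>6]
(B,P): not NE [P1→D gives 8>6; P2→Q gives 4>3]
(B,Q): not NE [P1→D gives 9>2]
(C,P): not NE [P1→D gives 8>0]
(C,Q): not NE [P1→D gives 9>7]
(D,P): NE
(D,Q): not NE [P2→P gives 10>8]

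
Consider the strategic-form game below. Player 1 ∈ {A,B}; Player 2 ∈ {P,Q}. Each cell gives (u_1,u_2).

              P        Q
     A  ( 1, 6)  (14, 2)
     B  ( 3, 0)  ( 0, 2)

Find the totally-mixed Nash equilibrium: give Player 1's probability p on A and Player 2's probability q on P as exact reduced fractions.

P1 indiff ⇒ q·1+(1-q)·14 = q·3+(1-q)·0 ⇒ q(-2) = (1-q)(-14) ⇒ q = 7/8
P2 indiff ⇒ p·6+(1-p)·0 = p·2+(1-p)·2 ⇒ p(4) = (1-p)(2) ⇒ p = 1/3

p=1/3, q=7/8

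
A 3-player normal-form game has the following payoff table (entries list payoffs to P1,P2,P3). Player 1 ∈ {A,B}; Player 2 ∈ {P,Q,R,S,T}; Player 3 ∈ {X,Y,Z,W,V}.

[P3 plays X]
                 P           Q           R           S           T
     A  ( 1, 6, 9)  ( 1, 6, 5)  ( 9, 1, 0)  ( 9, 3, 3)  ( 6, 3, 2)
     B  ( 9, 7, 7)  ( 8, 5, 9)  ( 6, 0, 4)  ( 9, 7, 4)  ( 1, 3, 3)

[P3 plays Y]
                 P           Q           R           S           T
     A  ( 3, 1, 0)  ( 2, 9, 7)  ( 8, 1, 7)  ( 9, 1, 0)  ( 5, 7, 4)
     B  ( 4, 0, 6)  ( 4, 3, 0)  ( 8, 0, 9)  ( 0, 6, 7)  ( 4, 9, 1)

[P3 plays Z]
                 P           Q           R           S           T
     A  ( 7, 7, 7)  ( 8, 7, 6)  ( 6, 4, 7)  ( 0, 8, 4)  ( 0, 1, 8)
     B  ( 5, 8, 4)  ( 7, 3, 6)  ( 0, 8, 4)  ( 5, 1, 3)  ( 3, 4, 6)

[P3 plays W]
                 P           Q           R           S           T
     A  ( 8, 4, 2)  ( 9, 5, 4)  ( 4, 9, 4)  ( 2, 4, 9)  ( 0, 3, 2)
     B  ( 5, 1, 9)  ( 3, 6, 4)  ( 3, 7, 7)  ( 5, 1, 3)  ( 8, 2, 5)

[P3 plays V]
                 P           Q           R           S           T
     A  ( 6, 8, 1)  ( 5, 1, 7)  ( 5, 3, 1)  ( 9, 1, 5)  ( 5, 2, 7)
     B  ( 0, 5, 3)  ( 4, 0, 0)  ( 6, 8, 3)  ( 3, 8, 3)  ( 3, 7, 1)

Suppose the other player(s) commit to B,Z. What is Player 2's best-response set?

P2 best: {P,R}

u_2(P vs B,Z) = 8
u_2(Q vs B,Z) = 3
u_2(R vs B,Z) = 8
u_2(S vs B,Z) = 1
u_2(T vs B,Z) = 4
max payoff 8 at {P,R}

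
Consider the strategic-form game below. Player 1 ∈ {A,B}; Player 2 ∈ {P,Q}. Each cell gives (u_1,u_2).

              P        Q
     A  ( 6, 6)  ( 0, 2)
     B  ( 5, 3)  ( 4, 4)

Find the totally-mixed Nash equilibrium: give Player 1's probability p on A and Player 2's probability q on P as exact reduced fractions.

P1 indiff ⇒ q·6+(1-q)·0 = q·5+(1-q)·4 ⇒ q(1) = (1-q)(4) ⇒ q = 4/5
P2 indiff ⇒ p·6+(1-p)·3 = p·2+(1-p)·4 ⇒ p(4) = (1-p)(1) ⇒ p = 1/5

P1 mixes 1/5 on A; P2 mixes 4/5 on P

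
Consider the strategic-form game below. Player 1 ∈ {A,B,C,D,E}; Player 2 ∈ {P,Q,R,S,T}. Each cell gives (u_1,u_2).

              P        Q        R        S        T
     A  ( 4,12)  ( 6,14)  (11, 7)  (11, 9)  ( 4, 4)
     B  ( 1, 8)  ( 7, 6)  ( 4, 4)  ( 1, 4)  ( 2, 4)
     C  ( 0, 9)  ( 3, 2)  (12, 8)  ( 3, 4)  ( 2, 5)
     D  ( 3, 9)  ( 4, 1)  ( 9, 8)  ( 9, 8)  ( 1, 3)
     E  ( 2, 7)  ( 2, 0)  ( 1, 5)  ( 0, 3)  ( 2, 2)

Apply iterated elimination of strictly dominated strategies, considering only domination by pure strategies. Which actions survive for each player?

IESDS → P1:{A,B} P2:{P,Q}

P1 drop D (A beats it: P:4>3 Q:6>4 R:11>9 S:11>9 T:4>1)
P1 drop E (A beats it: P:4>2 Q:6>2 R:11>1 S:11>0 T:4>2)
P2 drop R (P beats it: A:12>7 B:8>4 C:9>8)
P1 drop C (A beats it: P:4>0 Q:6>3 S:11>3 T:4>2)
P2 drop S (P beats it: A:12>9 B:8>4)
P2 drop T (P beats it: A:12>4 B:8>4)
P1→{A,B} P2→{P,Q}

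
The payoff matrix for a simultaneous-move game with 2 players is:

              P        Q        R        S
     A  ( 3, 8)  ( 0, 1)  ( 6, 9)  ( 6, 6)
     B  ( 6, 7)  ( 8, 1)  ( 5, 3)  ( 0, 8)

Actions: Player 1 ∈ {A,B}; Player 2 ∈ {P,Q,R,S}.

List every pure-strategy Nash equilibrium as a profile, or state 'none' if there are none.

(A,P): not NE [P1→B gives 6>3; P2→R gives 9>8]
(A,Q): not NE [P1→B gives 8>0; P2→R gives 9>1]
(A,R): NE
(A,S): not NE [P2→R gives 9>6]
(B,P): not NE [P2→S gives 8>7]
(B,Q): not NE [P2→S gives 8>1]
(B,R): not NE [P1→A gives 6>5; P2→S gives 8>3]
(B,S): not NE [P1→A gives 6>0]

NE set: (A,R)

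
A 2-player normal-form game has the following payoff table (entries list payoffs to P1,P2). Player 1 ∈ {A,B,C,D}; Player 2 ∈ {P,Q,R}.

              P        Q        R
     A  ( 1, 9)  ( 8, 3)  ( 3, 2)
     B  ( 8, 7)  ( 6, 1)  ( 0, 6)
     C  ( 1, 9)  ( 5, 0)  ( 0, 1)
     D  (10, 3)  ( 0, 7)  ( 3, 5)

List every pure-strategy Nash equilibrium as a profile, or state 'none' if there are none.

No pure NE.

(A,P): not NE [P1→D gives 10>1]
(A,Q): not NE [P2→P gives 9>3]
(A,R): not NE [P2→P gives 9>2]
(B,P): not NE [P1→D gives 10>8]
(B,Q): not NE [P1→A gives 8>6; P2→P gives 7>1]
(B,R): not NE [P1→D gives 3>0; P2→P gives 7>6]
(C,P): not NE [P1→D gives 10>1]
(C,Q): not NE [P1→A gives 8>5; P2→P gives 9>0]
(C,R): not NE [P1→D gives 3>0; P2→P gives 9>1]
(D,P): not NE [P2→Q gives 7>3]
(D,Q): not NE [P1→A gives 8>0]
(D,R): not NE [P2→Q gives 7>5]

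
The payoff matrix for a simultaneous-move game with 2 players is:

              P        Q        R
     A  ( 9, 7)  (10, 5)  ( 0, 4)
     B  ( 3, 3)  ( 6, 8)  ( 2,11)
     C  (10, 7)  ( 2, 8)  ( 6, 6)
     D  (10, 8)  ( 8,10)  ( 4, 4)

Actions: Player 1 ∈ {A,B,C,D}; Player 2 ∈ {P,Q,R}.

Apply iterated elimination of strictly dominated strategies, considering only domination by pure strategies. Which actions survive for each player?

P1 drop B (D beats it: P:10>3 Q:8>6 R:4>2)
P2 drop R (P beats it: A:7>4 C:7>6 D:8>4)
P1→{A,C,D} P2→{P,Q}

IESDS → P1:{A,C,D} P2:{P,Q}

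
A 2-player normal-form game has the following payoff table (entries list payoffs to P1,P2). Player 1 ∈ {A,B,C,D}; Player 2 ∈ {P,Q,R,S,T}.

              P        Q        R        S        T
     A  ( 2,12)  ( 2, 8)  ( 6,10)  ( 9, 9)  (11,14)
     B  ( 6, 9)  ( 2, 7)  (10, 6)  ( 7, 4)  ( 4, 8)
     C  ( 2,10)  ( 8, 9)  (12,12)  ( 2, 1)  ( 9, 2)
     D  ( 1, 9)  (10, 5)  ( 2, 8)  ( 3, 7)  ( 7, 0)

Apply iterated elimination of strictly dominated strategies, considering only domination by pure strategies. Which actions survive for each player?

P2 drop Q (P beats it: A:12>8 B:9>7 C:10>9 D:9>5)
P1 drop D (A beats it: P:2>1 R:6>2 S:9>3 T:11>7)
P2 drop S (P beats it: A:12>9 B:9>4 C:10>1)
P1→{A,B,C} P2→{P,R,T}

IESDS → P1:{A,B,C} P2:{P,R,T}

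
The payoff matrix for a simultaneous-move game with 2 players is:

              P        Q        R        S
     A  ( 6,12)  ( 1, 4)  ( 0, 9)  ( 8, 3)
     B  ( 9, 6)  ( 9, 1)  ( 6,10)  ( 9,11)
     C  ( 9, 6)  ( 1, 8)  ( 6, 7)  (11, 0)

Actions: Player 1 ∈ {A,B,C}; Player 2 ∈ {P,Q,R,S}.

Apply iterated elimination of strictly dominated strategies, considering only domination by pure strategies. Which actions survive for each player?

P1 drop A (B beats it: P:9>6 Q:9>1 R:6>0 S:9>8)
P2 drop P (R beats it: B:10>6 C:7>6)
P1→{B,C} P2→{Q,R,S}

Survivors P1:{B,C} P2:{Q,R,S}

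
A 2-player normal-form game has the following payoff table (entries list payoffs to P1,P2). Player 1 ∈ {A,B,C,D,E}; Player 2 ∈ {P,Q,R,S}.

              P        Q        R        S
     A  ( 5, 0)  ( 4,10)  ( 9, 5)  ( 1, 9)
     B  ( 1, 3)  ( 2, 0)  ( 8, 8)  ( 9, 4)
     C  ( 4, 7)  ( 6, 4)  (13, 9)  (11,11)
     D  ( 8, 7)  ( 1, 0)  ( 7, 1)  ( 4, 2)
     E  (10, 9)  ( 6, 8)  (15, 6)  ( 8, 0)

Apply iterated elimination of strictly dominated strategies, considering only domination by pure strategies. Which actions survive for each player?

P1 drop A (E beats it: P:10>5 Q:6>4 R:15>9 S:8>1)
P1 drop B (C beats it: P:4>1 Q:6>2 R:13>8 S:11>9)
P1 drop D (E beats it: P:10>8 Q:6>1 R:15>7 S:8>4)
P2 drop Q (P beats it: C:7>4 E:9>8)
P1→{C,E} P2→{P,R,S}

Survivors P1:{C,E} P2:{P,R,S}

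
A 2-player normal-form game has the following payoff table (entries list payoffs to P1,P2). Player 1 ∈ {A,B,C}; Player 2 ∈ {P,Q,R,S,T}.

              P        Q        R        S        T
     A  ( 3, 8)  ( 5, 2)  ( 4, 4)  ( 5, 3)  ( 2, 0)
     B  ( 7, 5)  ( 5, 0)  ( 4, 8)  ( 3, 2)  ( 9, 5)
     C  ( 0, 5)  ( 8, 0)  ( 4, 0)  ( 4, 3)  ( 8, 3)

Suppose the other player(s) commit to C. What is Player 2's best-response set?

u_2(P vs C) = 5
u_2(Q vs C) = 0
u_2(R vs C) = 0
u_2(S vs C) = 3
u_2(T vs C) = 3
max payoff 5 at {P}

P2 best: {P}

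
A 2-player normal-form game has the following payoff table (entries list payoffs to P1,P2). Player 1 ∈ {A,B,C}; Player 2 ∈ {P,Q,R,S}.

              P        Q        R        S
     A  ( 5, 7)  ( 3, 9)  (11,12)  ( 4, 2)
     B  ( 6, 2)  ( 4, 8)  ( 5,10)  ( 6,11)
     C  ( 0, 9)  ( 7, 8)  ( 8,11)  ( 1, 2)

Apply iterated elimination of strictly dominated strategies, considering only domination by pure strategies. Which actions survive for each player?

Remaining: P1:{A,B} P2:{R,S}

P2 drop P (R beats it: A:12>7 B:10>2 C:11>9)
P2 drop Q (R beats it: A:12>9 B:10>8 C:11>8)
P1 drop C (A beats it: R:11>8 S:4>1)
P1→{A,B} P2→{R,S}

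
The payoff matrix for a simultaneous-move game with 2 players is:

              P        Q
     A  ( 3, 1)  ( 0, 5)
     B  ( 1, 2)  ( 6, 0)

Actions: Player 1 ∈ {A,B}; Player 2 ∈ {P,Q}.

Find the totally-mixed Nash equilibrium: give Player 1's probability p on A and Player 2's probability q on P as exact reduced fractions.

P1 indiff ⇒ q·3+(1-q)·0 = q·1+(1-q)·6 ⇒ q(2) = (1-q)(6) ⇒ q = 3/4
P2 indiff ⇒ p·1+(1-p)·2 = p·5+(1-p)·0 ⇒ p(-4) = (1-p)(-2) ⇒ p = 1/3

p=1/3, q=3/4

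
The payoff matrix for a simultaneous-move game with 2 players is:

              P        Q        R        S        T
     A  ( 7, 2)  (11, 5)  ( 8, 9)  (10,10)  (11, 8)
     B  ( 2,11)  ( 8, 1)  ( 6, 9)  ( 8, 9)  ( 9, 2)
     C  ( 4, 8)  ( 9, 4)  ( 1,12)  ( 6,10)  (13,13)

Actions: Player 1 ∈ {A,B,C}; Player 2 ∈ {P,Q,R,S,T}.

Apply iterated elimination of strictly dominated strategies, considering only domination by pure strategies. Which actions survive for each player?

Remaining: P1:{A,C} P2:{R,S,T}

P1 drop B (A beats it: P:7>2 Q:11>8 R:8>6 S:10>8 T:11>9)
P2 drop P (R beats it: A:9>2 C:12>8)
P2 drop Q (R beats it: A:9>5 C:12>4)
P1→{A,C} P2→{R,S,T}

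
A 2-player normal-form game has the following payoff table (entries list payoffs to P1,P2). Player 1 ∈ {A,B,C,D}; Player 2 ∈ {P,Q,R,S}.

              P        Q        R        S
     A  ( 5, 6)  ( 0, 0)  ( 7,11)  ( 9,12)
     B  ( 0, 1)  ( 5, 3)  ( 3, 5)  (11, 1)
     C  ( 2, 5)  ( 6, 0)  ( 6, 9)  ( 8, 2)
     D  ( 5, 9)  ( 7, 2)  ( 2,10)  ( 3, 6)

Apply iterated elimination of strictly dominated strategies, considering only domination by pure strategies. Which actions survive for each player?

Survivors P1:{A,B} P2:{R,S}

P2 drop P (R beats it: A:11>6 B:5>1 C:9>5 D:10>9)
P2 drop Q (R beats it: A:11>0 B:5>3 C:9>0 D:10>2)
P1 drop C (A beats it: R:7>6 S:9>8)
P1 drop D (A beats it: R:7>2 S:9>3)
P1→{A,B} P2→{R,S}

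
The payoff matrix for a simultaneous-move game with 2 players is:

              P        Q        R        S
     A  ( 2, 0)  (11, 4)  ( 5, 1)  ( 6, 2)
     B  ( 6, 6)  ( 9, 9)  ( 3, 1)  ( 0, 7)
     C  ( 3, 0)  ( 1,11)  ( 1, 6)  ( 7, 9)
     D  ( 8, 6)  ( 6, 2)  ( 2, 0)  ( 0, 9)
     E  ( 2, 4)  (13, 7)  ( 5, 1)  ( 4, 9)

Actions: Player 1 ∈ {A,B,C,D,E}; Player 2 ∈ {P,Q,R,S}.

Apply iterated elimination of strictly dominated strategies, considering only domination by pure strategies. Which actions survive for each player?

Remaining: P1:{A,C,E} P2:{Q,S}

P2 drop P (S beats it: A:2>0 B:7>6 C:9>0 D:9>6 E:9>4)
P1 drop B (A beats it: Q:11>9 R:5>3 S:6>0)
P1 drop D (A beats it: Q:11>6 R:5>2 S:6>0)
P2 drop R (Q beats it: A:4>1 C:11>6 E:7>1)
P1→{A,C,E} P2→{Q,S}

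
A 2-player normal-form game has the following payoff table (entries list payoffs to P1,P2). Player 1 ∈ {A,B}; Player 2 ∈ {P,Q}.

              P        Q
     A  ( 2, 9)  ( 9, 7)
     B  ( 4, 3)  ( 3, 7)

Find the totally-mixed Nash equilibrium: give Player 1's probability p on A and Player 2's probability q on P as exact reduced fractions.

P1 mixes 2/3 on A; P2 mixes 3/4 on P

P1 indiff ⇒ q·2+(1-q)·9 = q·4+(1-q)·3 ⇒ q(-2) = (1-q)(-6) ⇒ q = 3/4
P2 indiff ⇒ p·9+(1-p)·3 = p·7+(1-p)·7 ⇒ p(2) = (1-p)(4) ⇒ p = 2/3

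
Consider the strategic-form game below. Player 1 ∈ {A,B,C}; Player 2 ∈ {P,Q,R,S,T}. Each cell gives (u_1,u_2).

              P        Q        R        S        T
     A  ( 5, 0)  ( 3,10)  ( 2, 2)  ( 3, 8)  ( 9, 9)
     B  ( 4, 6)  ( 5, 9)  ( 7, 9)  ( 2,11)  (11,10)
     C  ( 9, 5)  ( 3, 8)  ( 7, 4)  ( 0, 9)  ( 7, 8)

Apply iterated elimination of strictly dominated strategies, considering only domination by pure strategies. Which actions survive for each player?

Survivors P1:{A,B} P2:{Q,S,T}

P2 drop P (Q beats it: A:10>0 B:9>6 C:8>5)
P2 drop R (S beats it: A:8>2 B:11>9 C:9>4)
P1 drop C (B beats it: Q:5>3 S:2>0 T:11>7)
P1→{A,B} P2→{Q,S,T}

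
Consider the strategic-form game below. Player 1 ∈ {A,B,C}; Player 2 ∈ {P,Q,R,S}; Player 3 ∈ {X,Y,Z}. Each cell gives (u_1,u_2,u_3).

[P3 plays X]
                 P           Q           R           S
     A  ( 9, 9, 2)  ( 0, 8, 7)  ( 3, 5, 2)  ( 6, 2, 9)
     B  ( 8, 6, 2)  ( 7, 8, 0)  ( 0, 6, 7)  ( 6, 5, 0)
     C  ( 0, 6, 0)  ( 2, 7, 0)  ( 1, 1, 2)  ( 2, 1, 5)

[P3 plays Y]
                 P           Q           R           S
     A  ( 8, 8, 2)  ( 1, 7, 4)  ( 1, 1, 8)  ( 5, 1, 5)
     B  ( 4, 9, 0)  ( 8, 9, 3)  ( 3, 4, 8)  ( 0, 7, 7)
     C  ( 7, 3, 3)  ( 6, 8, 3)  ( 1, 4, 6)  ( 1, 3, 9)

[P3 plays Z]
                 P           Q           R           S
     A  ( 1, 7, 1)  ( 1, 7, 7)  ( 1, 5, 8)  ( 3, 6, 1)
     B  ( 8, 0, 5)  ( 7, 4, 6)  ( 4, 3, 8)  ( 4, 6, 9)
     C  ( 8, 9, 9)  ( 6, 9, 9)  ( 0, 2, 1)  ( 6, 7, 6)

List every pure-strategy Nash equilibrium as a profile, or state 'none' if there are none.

(A,P,X): NE
(A,P,Y): NE
(A,P,Z): not NE [P1→C gives 8>1; P3→Y gives 2>1]
(A,Q,X): not NE [P1→B gives 7>0; P2→P gives 9>8]
(A,Q,Y): not NE [P1→B gives 8>1; P2→P gives 8>7; P3→Z gives 7>4]
(A,Q,Z): not NE [P1→B gives 7>1]
(A,R,X): not NE [P2→P gives 9>5; P3→Z gives 8>2]
(A,R,Y): not NE [P1→B gives 3>1; P2→P gives 8>1]
(A,R,Z): not NE [P1→B gives 4>1; P2→Q gives 7>5]
(A,S,X): not NE [P2→P gives 9>2]
(A,S,Y): not NE [P2→P gives 8>1; P3→X gives 9>5]
(A,S,Z): not NE [P1→C gives 6>3; P2→Q gives 7>6; P3→X gives 9>1]
(B,P,X): not NE [P1→A gives 9>8; P2→Q gives 8>6; P3→Z gives 5>2]
(B,P,Y): not NE [P1→A gives 8>4; P3→Z gives 5>0]
(B,P,Z): not NE [P2→S gives 6>0]
(B,Q,X): not NE [P3→Z gives 6>0]
(B,Q,Y): not NE [P3→Z gives 6>3]
(B,Q,Z): not NE [P2→S gives 6>4]
(B,R,X): not NE [P1→A gives 3>0; P2→Q gives 8>6; P3→Z gives 8>7]
(B,R,Y): not NE [P2→Q gives 9>4]
(B,R,Z): not NE [P2→S gives 6>3]
(B,S,X): not NE [P2→Q gives 8>5; P3→Z gives 9>0]
(B,S,Y): not NE [P1→A gives 5>0; P2→Q gives 9>7; P3→Z gives 9>7]
(B,S,Z): not NE [P1→C gives 6>4]
(C,P,X): not NE [P1→A gives 9>0; P2→Q gives 7>6; P3→Z gives 9>0]
(C,P,Y): not NE [P1→A gives 8>7; P2→Q gives 8>3; P3→Z gives 9>3]
(C,P,Z): NE
(C,Q,X): not NE [P1→B gives 7>2; P3→Z gives 9>0]
(C,Q,Y): not NE [P1→B gives 8>6; P3→Z gives 9>3]
(C,Q,Z): not NE [P1→B gives 7>6]
(C,R,X): not NE [P1→A gives 3>1; P2→Q gives 7>1; P3→Y gives 6>2]
(C,R,Y): not NE [P1→B gives 3>1; P2→Q gives 8>4]
(C,R,Z): not NE [P1→B gives 4>0; P2→Q gives 9>2; P3→Y gives 6>1]
(C,S,X): not NE [P1→B gives 6>2; P2→Q gives 7>1; P3→Y gives 9>5]
(C,S,Y): not NE [P1→A gives 5>1; P2→Q gives 8>3]
(C,S,Z): not NE [P2→Q gives 9>7; P3→Y gives 9>6]

NE set: (A,P,X), (A,P,Y), (C,P,Z)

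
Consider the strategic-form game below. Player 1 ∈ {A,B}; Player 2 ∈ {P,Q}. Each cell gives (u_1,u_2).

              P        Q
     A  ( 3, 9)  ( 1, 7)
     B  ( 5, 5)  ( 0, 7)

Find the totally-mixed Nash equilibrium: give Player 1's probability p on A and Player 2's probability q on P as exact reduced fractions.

p=1/2, q=1/3

P1 indiff ⇒ q·3+(1-q)·1 = q·5+(1-q)·0 ⇒ q(-2) = (1-q)(-1) ⇒ q = 1/3
P2 indiff ⇒ p·9+(1-p)·5 = p·7+(1-p)·7 ⇒ p(2) = (1-p)(2) ⇒ p = 1/2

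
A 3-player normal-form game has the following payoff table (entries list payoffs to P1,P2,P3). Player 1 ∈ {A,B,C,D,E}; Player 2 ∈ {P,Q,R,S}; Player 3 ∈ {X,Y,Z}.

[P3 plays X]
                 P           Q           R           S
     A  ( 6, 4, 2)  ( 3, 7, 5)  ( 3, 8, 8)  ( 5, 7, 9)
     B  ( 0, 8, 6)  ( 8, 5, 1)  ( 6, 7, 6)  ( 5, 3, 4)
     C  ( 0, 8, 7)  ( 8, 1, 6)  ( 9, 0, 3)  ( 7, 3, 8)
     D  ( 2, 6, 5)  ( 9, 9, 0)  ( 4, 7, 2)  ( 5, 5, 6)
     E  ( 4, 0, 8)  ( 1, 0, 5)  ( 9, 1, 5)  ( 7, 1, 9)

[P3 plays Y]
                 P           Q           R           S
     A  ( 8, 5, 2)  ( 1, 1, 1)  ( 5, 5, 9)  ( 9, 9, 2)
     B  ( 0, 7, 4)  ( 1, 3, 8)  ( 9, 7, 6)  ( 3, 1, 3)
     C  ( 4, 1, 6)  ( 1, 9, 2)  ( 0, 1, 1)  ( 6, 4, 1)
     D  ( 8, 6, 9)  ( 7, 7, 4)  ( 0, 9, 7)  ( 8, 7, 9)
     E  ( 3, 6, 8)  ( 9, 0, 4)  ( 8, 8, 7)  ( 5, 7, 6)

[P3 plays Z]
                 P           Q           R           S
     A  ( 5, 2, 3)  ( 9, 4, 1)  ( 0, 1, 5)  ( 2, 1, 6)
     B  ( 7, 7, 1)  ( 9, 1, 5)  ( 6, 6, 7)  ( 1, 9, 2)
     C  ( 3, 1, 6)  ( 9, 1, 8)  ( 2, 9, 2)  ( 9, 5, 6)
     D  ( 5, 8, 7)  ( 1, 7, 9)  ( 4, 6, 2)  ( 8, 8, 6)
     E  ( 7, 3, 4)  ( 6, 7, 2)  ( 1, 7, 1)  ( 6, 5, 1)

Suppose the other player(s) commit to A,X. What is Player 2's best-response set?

BR_2 = {R}

u_2(P vs A,X) = 4
u_2(Q vs A,X) = 7
u_2(R vs A,X) = 8
u_2(S vs A,X) = 7
max payoff 8 at {R}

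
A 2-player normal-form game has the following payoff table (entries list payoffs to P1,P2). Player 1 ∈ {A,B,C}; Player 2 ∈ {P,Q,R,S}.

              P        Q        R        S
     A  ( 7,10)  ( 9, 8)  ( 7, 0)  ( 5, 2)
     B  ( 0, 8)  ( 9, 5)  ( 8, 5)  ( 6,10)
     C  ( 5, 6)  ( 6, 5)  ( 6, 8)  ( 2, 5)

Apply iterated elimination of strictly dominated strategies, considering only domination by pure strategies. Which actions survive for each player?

Remaining: P1:{A,B} P2:{P,S}

P1 drop C (A beats it: P:7>5 Q:9>6 R:7>6 S:5>2)
P2 drop Q (P beats it: A:10>8 B:8>5)
P2 drop R (P beats it: A:10>0 B:8>5)
P1→{A,B} P2→{P,S}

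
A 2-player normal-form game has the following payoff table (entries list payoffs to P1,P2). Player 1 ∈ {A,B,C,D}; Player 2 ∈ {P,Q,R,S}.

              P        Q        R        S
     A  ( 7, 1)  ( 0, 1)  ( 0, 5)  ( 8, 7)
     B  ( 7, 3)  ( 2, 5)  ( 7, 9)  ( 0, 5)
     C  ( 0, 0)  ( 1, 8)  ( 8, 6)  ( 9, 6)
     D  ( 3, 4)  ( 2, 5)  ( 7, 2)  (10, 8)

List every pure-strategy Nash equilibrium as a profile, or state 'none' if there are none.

(A,P): not NE [P2→S gives 7>1]
(A,Q): not NE [P1→D gives 2>0; P2→S gives 7>1]
(A,R): not NE [P1→C gives 8>0; P2→S gives 7>5]
(A,S): not NE [P1→D gives 10>8]
(B,P): not NE [P2→R gives 9>3]
(B,Q): not NE [P2→R gives 9>5]
(B,R): not NE [P1→C gives 8>7]
(B,S): not NE [P1→D gives 10>0; P2→R gives 9>5]
(C,P): not NE [P1→B gives 7>0; P2→Q gives 8>0]
(C,Q): not NE [P1→D gives 2>1]
(C,R): not NE [P2→Q gives 8>6]
(C,S): not NE [P1→D gives 10>9; P2→Q gives 8>6]
(D,P): not NE [P1→B gives 7>3; P2→S gives 8>4]
(D,Q): not NE [P2→S gives 8>5]
(D,R): not NE [P1→C gives 8>7; P2→S gives 8>2]
(D,S): NE

NE set: (D,S)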